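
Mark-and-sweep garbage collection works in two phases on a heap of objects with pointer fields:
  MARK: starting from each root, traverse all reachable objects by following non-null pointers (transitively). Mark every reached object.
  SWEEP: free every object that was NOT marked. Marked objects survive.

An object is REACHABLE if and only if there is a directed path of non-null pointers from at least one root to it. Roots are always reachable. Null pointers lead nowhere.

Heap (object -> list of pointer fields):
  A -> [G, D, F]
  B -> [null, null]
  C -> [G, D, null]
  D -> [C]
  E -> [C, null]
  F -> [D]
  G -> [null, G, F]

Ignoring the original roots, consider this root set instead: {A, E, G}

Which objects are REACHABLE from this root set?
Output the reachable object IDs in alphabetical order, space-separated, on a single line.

Answer: A C D E F G

Derivation:
Roots: A E G
Mark A: refs=G D F, marked=A
Mark E: refs=C null, marked=A E
Mark G: refs=null G F, marked=A E G
Mark D: refs=C, marked=A D E G
Mark F: refs=D, marked=A D E F G
Mark C: refs=G D null, marked=A C D E F G
Unmarked (collected): B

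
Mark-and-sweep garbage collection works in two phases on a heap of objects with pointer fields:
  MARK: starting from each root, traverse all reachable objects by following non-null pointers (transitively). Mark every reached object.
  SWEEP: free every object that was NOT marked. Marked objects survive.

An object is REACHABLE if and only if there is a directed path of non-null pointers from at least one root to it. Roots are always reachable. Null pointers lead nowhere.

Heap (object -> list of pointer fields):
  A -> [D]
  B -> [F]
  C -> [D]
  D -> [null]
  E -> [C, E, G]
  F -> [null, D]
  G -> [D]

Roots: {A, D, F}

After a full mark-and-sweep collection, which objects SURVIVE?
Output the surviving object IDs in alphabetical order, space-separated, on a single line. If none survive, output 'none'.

Answer: A D F

Derivation:
Roots: A D F
Mark A: refs=D, marked=A
Mark D: refs=null, marked=A D
Mark F: refs=null D, marked=A D F
Unmarked (collected): B C E G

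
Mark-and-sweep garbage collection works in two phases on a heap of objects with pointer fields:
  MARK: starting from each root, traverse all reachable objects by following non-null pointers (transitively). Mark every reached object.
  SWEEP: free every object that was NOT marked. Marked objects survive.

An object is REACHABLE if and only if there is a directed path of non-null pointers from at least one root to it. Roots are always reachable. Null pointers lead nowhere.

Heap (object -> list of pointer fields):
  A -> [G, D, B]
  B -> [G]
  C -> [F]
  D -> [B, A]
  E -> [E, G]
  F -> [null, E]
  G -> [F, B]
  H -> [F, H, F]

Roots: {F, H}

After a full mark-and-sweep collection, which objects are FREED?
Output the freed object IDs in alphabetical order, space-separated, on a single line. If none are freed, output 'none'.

Roots: F H
Mark F: refs=null E, marked=F
Mark H: refs=F H F, marked=F H
Mark E: refs=E G, marked=E F H
Mark G: refs=F B, marked=E F G H
Mark B: refs=G, marked=B E F G H
Unmarked (collected): A C D

Answer: A C D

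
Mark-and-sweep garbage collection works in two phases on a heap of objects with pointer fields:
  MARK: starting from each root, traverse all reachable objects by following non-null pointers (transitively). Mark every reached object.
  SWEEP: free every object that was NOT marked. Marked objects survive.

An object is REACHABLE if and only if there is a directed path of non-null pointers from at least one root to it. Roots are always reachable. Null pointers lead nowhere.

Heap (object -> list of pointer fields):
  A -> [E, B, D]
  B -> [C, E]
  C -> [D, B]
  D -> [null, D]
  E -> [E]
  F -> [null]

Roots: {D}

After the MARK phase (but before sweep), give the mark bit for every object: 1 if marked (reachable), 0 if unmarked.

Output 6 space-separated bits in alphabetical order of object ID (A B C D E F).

Answer: 0 0 0 1 0 0

Derivation:
Roots: D
Mark D: refs=null D, marked=D
Unmarked (collected): A B C E F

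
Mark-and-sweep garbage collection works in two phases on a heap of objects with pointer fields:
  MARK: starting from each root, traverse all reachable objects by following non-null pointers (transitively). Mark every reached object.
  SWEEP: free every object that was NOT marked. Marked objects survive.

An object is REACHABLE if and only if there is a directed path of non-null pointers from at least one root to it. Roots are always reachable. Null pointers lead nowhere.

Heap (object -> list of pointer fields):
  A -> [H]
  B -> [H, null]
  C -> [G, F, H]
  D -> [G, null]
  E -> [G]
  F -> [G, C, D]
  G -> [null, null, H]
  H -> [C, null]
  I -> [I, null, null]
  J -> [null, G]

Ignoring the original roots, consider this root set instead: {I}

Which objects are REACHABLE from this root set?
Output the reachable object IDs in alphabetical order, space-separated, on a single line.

Roots: I
Mark I: refs=I null null, marked=I
Unmarked (collected): A B C D E F G H J

Answer: I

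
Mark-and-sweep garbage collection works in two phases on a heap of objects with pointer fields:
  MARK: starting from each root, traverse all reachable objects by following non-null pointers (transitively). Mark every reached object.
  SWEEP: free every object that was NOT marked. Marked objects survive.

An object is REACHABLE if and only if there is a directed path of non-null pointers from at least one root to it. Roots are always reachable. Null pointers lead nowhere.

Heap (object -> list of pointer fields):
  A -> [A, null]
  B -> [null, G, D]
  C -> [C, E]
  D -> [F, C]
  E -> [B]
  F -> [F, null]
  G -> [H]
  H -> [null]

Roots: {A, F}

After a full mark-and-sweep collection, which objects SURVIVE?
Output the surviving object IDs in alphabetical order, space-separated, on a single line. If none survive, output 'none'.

Answer: A F

Derivation:
Roots: A F
Mark A: refs=A null, marked=A
Mark F: refs=F null, marked=A F
Unmarked (collected): B C D E G H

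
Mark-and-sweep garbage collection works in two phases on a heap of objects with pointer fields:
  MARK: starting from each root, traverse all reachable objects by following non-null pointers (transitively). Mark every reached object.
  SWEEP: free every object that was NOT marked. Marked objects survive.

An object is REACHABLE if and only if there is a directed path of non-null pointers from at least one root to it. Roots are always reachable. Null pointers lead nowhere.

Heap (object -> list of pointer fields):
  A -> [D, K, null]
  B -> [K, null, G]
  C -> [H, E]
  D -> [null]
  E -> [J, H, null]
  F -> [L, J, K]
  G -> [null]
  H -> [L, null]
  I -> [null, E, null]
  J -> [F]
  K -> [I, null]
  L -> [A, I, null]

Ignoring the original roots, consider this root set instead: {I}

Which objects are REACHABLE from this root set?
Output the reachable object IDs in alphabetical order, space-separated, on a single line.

Roots: I
Mark I: refs=null E null, marked=I
Mark E: refs=J H null, marked=E I
Mark J: refs=F, marked=E I J
Mark H: refs=L null, marked=E H I J
Mark F: refs=L J K, marked=E F H I J
Mark L: refs=A I null, marked=E F H I J L
Mark K: refs=I null, marked=E F H I J K L
Mark A: refs=D K null, marked=A E F H I J K L
Mark D: refs=null, marked=A D E F H I J K L
Unmarked (collected): B C G

Answer: A D E F H I J K L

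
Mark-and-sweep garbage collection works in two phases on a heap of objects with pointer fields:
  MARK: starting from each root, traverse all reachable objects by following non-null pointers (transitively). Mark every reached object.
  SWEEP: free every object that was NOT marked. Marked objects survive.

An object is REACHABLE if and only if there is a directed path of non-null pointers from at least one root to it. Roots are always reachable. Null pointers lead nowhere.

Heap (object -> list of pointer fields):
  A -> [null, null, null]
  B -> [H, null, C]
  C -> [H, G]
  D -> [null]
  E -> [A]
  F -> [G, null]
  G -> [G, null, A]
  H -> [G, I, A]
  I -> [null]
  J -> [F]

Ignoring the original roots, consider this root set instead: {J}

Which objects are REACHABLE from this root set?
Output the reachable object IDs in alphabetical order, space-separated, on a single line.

Answer: A F G J

Derivation:
Roots: J
Mark J: refs=F, marked=J
Mark F: refs=G null, marked=F J
Mark G: refs=G null A, marked=F G J
Mark A: refs=null null null, marked=A F G J
Unmarked (collected): B C D E H I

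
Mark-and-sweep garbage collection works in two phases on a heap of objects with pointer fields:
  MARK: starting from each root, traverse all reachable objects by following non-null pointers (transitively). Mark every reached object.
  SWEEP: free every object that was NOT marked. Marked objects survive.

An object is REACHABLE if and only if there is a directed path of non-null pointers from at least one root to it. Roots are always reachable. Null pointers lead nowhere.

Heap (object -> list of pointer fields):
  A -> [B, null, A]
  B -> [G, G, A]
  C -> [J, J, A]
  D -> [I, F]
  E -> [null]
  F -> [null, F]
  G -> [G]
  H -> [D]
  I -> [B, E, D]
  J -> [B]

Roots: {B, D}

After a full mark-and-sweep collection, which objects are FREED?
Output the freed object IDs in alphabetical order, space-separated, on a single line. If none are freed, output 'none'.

Answer: C H J

Derivation:
Roots: B D
Mark B: refs=G G A, marked=B
Mark D: refs=I F, marked=B D
Mark G: refs=G, marked=B D G
Mark A: refs=B null A, marked=A B D G
Mark I: refs=B E D, marked=A B D G I
Mark F: refs=null F, marked=A B D F G I
Mark E: refs=null, marked=A B D E F G I
Unmarked (collected): C H J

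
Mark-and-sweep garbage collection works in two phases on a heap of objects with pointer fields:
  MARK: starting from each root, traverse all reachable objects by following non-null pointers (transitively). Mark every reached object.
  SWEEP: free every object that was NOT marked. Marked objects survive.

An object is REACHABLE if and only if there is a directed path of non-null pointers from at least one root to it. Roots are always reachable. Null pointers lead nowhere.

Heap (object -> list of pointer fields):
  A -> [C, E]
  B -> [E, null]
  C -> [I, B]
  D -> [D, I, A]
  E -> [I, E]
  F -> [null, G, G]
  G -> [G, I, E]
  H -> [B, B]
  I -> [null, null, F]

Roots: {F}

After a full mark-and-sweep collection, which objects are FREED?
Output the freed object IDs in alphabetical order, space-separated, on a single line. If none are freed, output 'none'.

Answer: A B C D H

Derivation:
Roots: F
Mark F: refs=null G G, marked=F
Mark G: refs=G I E, marked=F G
Mark I: refs=null null F, marked=F G I
Mark E: refs=I E, marked=E F G I
Unmarked (collected): A B C D H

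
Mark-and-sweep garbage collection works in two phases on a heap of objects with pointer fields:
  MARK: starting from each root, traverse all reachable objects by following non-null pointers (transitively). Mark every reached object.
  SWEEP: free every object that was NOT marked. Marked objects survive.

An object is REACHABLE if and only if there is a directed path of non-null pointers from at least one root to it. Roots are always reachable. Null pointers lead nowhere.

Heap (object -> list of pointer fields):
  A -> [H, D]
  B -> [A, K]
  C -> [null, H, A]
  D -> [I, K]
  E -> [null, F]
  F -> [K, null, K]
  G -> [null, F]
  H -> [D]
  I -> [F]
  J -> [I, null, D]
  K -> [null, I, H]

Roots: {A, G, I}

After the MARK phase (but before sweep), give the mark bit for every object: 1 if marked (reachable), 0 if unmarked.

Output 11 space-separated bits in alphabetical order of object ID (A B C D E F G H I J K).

Answer: 1 0 0 1 0 1 1 1 1 0 1

Derivation:
Roots: A G I
Mark A: refs=H D, marked=A
Mark G: refs=null F, marked=A G
Mark I: refs=F, marked=A G I
Mark H: refs=D, marked=A G H I
Mark D: refs=I K, marked=A D G H I
Mark F: refs=K null K, marked=A D F G H I
Mark K: refs=null I H, marked=A D F G H I K
Unmarked (collected): B C E J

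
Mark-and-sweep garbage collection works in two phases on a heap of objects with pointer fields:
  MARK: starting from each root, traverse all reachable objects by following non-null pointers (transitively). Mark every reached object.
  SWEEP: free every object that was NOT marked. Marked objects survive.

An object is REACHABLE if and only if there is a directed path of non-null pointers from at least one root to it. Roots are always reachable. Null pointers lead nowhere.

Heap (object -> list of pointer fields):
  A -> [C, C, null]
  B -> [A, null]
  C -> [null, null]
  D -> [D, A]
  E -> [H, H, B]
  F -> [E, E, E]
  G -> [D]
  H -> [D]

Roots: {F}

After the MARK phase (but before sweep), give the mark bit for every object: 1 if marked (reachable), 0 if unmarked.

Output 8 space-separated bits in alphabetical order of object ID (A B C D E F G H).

Roots: F
Mark F: refs=E E E, marked=F
Mark E: refs=H H B, marked=E F
Mark H: refs=D, marked=E F H
Mark B: refs=A null, marked=B E F H
Mark D: refs=D A, marked=B D E F H
Mark A: refs=C C null, marked=A B D E F H
Mark C: refs=null null, marked=A B C D E F H
Unmarked (collected): G

Answer: 1 1 1 1 1 1 0 1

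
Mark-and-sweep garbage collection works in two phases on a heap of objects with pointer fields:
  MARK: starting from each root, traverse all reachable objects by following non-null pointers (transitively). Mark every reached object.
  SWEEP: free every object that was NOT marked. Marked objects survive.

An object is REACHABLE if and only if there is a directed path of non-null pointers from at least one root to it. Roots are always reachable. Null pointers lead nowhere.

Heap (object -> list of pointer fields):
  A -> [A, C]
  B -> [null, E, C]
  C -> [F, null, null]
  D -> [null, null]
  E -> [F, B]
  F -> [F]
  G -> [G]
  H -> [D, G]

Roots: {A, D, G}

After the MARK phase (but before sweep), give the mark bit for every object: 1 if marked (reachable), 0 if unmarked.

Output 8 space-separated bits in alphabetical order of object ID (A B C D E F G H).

Answer: 1 0 1 1 0 1 1 0

Derivation:
Roots: A D G
Mark A: refs=A C, marked=A
Mark D: refs=null null, marked=A D
Mark G: refs=G, marked=A D G
Mark C: refs=F null null, marked=A C D G
Mark F: refs=F, marked=A C D F G
Unmarked (collected): B E H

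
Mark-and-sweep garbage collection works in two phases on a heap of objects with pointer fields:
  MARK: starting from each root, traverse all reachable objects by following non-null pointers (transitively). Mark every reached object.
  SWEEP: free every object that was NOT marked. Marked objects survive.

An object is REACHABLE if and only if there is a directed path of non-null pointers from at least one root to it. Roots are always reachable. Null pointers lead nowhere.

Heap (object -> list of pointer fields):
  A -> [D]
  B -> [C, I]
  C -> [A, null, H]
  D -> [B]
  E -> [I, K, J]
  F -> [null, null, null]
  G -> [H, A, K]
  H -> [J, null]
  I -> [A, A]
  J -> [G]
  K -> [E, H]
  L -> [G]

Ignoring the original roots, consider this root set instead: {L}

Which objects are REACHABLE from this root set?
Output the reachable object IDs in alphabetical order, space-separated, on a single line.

Answer: A B C D E G H I J K L

Derivation:
Roots: L
Mark L: refs=G, marked=L
Mark G: refs=H A K, marked=G L
Mark H: refs=J null, marked=G H L
Mark A: refs=D, marked=A G H L
Mark K: refs=E H, marked=A G H K L
Mark J: refs=G, marked=A G H J K L
Mark D: refs=B, marked=A D G H J K L
Mark E: refs=I K J, marked=A D E G H J K L
Mark B: refs=C I, marked=A B D E G H J K L
Mark I: refs=A A, marked=A B D E G H I J K L
Mark C: refs=A null H, marked=A B C D E G H I J K L
Unmarked (collected): F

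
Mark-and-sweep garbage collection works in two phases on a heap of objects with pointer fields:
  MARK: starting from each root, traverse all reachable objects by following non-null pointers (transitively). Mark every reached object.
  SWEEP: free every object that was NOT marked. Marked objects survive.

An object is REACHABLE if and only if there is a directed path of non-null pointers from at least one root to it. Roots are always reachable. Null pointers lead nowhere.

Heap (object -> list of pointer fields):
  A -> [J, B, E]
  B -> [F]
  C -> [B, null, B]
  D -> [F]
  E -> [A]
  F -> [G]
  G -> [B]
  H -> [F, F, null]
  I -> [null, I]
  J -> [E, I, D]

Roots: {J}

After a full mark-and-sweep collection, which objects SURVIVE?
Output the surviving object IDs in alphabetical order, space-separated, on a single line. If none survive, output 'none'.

Roots: J
Mark J: refs=E I D, marked=J
Mark E: refs=A, marked=E J
Mark I: refs=null I, marked=E I J
Mark D: refs=F, marked=D E I J
Mark A: refs=J B E, marked=A D E I J
Mark F: refs=G, marked=A D E F I J
Mark B: refs=F, marked=A B D E F I J
Mark G: refs=B, marked=A B D E F G I J
Unmarked (collected): C H

Answer: A B D E F G I J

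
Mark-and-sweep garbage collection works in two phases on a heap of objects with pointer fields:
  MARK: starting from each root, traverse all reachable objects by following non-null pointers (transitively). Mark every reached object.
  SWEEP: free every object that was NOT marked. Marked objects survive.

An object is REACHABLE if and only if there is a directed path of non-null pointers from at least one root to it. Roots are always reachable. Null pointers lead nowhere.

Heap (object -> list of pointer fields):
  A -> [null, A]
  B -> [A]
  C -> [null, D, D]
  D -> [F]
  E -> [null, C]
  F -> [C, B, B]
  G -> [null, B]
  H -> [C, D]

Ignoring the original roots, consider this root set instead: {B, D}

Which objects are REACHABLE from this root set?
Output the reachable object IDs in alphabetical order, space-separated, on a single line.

Roots: B D
Mark B: refs=A, marked=B
Mark D: refs=F, marked=B D
Mark A: refs=null A, marked=A B D
Mark F: refs=C B B, marked=A B D F
Mark C: refs=null D D, marked=A B C D F
Unmarked (collected): E G H

Answer: A B C D F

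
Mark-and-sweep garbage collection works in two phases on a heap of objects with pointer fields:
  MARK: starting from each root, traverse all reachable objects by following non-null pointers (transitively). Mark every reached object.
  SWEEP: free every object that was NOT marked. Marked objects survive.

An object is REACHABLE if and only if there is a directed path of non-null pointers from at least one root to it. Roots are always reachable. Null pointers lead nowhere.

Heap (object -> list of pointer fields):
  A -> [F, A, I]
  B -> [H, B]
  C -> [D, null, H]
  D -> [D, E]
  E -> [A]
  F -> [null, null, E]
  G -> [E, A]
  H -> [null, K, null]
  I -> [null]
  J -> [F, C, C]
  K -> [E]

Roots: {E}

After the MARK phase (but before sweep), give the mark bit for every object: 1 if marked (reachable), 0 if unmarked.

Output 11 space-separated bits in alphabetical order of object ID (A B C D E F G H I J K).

Answer: 1 0 0 0 1 1 0 0 1 0 0

Derivation:
Roots: E
Mark E: refs=A, marked=E
Mark A: refs=F A I, marked=A E
Mark F: refs=null null E, marked=A E F
Mark I: refs=null, marked=A E F I
Unmarked (collected): B C D G H J K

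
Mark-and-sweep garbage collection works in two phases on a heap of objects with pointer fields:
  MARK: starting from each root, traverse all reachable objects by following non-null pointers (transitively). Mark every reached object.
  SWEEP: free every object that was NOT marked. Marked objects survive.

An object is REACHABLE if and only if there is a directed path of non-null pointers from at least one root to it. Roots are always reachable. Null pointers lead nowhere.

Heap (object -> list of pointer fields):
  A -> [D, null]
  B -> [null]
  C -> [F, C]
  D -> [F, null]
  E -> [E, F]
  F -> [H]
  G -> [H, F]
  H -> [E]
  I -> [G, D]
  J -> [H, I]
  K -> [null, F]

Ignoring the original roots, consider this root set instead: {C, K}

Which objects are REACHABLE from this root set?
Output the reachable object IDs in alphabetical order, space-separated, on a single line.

Roots: C K
Mark C: refs=F C, marked=C
Mark K: refs=null F, marked=C K
Mark F: refs=H, marked=C F K
Mark H: refs=E, marked=C F H K
Mark E: refs=E F, marked=C E F H K
Unmarked (collected): A B D G I J

Answer: C E F H K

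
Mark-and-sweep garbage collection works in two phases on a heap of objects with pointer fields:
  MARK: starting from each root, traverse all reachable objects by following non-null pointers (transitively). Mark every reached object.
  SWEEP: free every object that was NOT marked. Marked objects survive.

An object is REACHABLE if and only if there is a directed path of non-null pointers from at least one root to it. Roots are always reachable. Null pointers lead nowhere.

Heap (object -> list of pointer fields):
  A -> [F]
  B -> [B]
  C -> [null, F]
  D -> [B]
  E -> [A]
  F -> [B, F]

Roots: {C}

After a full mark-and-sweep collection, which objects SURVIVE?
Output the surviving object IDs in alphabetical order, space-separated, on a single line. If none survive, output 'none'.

Roots: C
Mark C: refs=null F, marked=C
Mark F: refs=B F, marked=C F
Mark B: refs=B, marked=B C F
Unmarked (collected): A D E

Answer: B C F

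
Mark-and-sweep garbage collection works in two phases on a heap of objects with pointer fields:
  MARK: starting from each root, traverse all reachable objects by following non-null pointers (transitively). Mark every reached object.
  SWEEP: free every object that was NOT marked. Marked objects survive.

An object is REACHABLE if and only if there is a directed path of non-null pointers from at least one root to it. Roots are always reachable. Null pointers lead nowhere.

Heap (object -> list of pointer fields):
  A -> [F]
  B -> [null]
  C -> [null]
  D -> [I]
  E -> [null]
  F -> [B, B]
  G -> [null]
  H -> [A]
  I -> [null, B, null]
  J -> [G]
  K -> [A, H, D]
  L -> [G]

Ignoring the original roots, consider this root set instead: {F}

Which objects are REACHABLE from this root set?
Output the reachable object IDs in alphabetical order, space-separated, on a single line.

Roots: F
Mark F: refs=B B, marked=F
Mark B: refs=null, marked=B F
Unmarked (collected): A C D E G H I J K L

Answer: B F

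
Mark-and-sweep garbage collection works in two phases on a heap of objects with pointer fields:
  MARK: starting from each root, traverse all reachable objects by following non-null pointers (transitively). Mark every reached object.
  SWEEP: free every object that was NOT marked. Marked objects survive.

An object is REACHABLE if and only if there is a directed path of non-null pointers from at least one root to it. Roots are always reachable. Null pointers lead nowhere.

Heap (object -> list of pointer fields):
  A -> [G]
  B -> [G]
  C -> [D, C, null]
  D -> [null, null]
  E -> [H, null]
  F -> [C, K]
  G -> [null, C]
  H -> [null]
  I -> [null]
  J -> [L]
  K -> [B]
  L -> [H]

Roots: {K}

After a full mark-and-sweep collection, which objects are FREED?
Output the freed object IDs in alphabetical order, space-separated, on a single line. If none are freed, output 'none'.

Roots: K
Mark K: refs=B, marked=K
Mark B: refs=G, marked=B K
Mark G: refs=null C, marked=B G K
Mark C: refs=D C null, marked=B C G K
Mark D: refs=null null, marked=B C D G K
Unmarked (collected): A E F H I J L

Answer: A E F H I J L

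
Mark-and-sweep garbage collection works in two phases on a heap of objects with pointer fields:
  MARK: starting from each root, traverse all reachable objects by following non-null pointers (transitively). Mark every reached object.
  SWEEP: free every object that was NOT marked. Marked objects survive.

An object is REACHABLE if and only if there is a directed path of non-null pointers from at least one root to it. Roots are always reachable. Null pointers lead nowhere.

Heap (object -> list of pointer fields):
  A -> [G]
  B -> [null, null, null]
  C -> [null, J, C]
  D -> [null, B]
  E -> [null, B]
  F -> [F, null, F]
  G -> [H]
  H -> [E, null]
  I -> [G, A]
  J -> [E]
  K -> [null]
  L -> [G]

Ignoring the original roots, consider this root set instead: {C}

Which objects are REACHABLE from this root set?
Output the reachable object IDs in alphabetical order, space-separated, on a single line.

Roots: C
Mark C: refs=null J C, marked=C
Mark J: refs=E, marked=C J
Mark E: refs=null B, marked=C E J
Mark B: refs=null null null, marked=B C E J
Unmarked (collected): A D F G H I K L

Answer: B C E J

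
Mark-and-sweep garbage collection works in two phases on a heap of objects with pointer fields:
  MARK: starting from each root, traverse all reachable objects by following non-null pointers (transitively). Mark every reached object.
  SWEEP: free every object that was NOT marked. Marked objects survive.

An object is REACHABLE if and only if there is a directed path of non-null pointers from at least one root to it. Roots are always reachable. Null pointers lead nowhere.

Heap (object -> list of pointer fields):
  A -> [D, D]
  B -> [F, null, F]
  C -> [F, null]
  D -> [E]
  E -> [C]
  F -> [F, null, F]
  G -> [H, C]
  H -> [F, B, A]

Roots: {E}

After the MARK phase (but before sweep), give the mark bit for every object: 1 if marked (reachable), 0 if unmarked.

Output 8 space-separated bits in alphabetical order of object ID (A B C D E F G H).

Roots: E
Mark E: refs=C, marked=E
Mark C: refs=F null, marked=C E
Mark F: refs=F null F, marked=C E F
Unmarked (collected): A B D G H

Answer: 0 0 1 0 1 1 0 0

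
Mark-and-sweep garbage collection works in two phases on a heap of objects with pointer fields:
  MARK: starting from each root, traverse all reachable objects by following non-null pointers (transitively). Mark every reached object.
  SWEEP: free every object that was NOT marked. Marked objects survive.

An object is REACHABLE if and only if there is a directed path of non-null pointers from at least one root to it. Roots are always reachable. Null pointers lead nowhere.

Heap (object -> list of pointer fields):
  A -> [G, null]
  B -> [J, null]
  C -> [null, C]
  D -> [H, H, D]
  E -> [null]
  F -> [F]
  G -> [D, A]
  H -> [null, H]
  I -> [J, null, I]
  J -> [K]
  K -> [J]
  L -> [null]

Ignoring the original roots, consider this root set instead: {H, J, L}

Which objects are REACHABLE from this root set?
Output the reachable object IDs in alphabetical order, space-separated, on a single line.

Answer: H J K L

Derivation:
Roots: H J L
Mark H: refs=null H, marked=H
Mark J: refs=K, marked=H J
Mark L: refs=null, marked=H J L
Mark K: refs=J, marked=H J K L
Unmarked (collected): A B C D E F G I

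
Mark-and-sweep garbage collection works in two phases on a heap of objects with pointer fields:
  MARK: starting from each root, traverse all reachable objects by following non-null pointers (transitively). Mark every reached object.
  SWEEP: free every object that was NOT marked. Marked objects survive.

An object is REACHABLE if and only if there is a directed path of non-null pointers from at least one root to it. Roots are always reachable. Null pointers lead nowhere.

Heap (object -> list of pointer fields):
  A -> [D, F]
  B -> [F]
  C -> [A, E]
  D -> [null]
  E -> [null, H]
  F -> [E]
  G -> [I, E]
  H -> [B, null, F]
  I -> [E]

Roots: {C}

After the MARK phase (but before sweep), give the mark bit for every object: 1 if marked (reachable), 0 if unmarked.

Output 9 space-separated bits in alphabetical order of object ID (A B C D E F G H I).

Roots: C
Mark C: refs=A E, marked=C
Mark A: refs=D F, marked=A C
Mark E: refs=null H, marked=A C E
Mark D: refs=null, marked=A C D E
Mark F: refs=E, marked=A C D E F
Mark H: refs=B null F, marked=A C D E F H
Mark B: refs=F, marked=A B C D E F H
Unmarked (collected): G I

Answer: 1 1 1 1 1 1 0 1 0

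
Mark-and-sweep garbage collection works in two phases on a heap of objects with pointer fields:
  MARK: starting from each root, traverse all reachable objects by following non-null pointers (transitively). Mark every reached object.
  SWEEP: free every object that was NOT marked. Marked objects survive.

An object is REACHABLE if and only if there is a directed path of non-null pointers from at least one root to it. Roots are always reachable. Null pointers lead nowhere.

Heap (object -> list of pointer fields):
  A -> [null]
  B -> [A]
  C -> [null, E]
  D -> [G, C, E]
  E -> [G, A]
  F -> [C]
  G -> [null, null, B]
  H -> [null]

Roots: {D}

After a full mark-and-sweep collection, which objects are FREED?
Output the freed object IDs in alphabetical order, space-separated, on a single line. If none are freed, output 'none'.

Answer: F H

Derivation:
Roots: D
Mark D: refs=G C E, marked=D
Mark G: refs=null null B, marked=D G
Mark C: refs=null E, marked=C D G
Mark E: refs=G A, marked=C D E G
Mark B: refs=A, marked=B C D E G
Mark A: refs=null, marked=A B C D E G
Unmarked (collected): F H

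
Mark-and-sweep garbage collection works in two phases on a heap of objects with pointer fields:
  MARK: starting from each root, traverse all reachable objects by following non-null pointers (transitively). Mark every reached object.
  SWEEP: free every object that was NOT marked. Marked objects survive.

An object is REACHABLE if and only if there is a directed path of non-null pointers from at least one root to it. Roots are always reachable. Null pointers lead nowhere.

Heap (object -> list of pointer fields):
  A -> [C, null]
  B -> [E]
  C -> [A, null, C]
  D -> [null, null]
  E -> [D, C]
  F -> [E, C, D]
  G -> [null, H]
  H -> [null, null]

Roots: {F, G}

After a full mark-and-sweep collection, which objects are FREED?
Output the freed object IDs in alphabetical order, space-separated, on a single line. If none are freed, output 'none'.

Roots: F G
Mark F: refs=E C D, marked=F
Mark G: refs=null H, marked=F G
Mark E: refs=D C, marked=E F G
Mark C: refs=A null C, marked=C E F G
Mark D: refs=null null, marked=C D E F G
Mark H: refs=null null, marked=C D E F G H
Mark A: refs=C null, marked=A C D E F G H
Unmarked (collected): B

Answer: B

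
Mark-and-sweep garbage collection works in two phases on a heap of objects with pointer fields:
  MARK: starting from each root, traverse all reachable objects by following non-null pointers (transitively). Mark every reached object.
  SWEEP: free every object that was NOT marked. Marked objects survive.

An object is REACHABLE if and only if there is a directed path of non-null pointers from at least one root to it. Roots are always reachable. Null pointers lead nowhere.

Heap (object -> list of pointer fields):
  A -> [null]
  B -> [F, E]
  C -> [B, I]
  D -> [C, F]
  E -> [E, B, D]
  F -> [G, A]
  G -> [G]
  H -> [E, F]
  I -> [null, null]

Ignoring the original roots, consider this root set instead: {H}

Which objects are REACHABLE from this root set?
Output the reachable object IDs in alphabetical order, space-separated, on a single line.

Answer: A B C D E F G H I

Derivation:
Roots: H
Mark H: refs=E F, marked=H
Mark E: refs=E B D, marked=E H
Mark F: refs=G A, marked=E F H
Mark B: refs=F E, marked=B E F H
Mark D: refs=C F, marked=B D E F H
Mark G: refs=G, marked=B D E F G H
Mark A: refs=null, marked=A B D E F G H
Mark C: refs=B I, marked=A B C D E F G H
Mark I: refs=null null, marked=A B C D E F G H I
Unmarked (collected): (none)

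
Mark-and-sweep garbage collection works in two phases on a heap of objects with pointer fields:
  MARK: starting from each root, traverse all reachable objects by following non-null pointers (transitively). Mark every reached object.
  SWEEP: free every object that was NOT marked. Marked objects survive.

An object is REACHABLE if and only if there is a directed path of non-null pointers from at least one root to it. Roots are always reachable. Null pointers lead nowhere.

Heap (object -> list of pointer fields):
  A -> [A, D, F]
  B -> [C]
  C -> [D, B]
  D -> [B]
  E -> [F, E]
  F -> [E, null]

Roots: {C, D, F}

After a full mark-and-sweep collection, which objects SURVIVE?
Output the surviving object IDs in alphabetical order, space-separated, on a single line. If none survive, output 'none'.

Answer: B C D E F

Derivation:
Roots: C D F
Mark C: refs=D B, marked=C
Mark D: refs=B, marked=C D
Mark F: refs=E null, marked=C D F
Mark B: refs=C, marked=B C D F
Mark E: refs=F E, marked=B C D E F
Unmarked (collected): A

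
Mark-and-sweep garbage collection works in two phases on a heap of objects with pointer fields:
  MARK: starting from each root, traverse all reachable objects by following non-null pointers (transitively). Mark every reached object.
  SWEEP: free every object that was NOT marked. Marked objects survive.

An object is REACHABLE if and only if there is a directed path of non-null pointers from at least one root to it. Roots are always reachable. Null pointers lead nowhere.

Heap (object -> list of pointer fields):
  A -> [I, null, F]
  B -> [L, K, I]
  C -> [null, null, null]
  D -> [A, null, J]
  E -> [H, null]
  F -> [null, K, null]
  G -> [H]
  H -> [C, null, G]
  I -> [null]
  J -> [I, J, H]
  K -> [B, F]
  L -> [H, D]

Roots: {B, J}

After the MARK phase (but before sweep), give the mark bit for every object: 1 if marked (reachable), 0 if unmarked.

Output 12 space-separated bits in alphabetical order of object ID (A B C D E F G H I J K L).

Answer: 1 1 1 1 0 1 1 1 1 1 1 1

Derivation:
Roots: B J
Mark B: refs=L K I, marked=B
Mark J: refs=I J H, marked=B J
Mark L: refs=H D, marked=B J L
Mark K: refs=B F, marked=B J K L
Mark I: refs=null, marked=B I J K L
Mark H: refs=C null G, marked=B H I J K L
Mark D: refs=A null J, marked=B D H I J K L
Mark F: refs=null K null, marked=B D F H I J K L
Mark C: refs=null null null, marked=B C D F H I J K L
Mark G: refs=H, marked=B C D F G H I J K L
Mark A: refs=I null F, marked=A B C D F G H I J K L
Unmarked (collected): E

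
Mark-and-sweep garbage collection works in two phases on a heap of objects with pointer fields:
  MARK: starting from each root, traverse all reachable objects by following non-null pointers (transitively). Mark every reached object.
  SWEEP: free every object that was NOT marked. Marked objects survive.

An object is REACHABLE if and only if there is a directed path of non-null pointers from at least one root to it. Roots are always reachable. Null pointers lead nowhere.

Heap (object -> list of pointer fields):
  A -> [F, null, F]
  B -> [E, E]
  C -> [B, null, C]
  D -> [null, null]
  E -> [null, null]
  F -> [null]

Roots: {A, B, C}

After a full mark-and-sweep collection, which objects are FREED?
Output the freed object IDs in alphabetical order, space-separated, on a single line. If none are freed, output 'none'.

Roots: A B C
Mark A: refs=F null F, marked=A
Mark B: refs=E E, marked=A B
Mark C: refs=B null C, marked=A B C
Mark F: refs=null, marked=A B C F
Mark E: refs=null null, marked=A B C E F
Unmarked (collected): D

Answer: D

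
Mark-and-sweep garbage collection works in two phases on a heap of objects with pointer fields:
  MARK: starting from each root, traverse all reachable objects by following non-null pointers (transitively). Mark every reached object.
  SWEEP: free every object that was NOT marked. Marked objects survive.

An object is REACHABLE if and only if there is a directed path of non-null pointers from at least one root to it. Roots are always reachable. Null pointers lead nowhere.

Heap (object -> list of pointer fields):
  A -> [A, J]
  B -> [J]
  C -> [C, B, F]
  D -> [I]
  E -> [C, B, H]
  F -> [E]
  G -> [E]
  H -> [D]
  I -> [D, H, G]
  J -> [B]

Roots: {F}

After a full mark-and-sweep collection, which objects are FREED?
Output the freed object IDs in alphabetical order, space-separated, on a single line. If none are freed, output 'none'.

Roots: F
Mark F: refs=E, marked=F
Mark E: refs=C B H, marked=E F
Mark C: refs=C B F, marked=C E F
Mark B: refs=J, marked=B C E F
Mark H: refs=D, marked=B C E F H
Mark J: refs=B, marked=B C E F H J
Mark D: refs=I, marked=B C D E F H J
Mark I: refs=D H G, marked=B C D E F H I J
Mark G: refs=E, marked=B C D E F G H I J
Unmarked (collected): A

Answer: A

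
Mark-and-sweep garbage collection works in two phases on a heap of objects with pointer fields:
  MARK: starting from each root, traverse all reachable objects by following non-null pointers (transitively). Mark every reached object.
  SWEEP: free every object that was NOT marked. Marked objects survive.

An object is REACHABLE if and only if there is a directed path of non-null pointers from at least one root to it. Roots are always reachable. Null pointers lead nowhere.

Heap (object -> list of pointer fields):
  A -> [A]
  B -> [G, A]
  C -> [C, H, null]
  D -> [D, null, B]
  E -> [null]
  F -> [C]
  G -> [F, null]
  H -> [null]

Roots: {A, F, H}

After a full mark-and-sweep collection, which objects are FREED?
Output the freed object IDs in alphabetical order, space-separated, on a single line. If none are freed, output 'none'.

Answer: B D E G

Derivation:
Roots: A F H
Mark A: refs=A, marked=A
Mark F: refs=C, marked=A F
Mark H: refs=null, marked=A F H
Mark C: refs=C H null, marked=A C F H
Unmarked (collected): B D E G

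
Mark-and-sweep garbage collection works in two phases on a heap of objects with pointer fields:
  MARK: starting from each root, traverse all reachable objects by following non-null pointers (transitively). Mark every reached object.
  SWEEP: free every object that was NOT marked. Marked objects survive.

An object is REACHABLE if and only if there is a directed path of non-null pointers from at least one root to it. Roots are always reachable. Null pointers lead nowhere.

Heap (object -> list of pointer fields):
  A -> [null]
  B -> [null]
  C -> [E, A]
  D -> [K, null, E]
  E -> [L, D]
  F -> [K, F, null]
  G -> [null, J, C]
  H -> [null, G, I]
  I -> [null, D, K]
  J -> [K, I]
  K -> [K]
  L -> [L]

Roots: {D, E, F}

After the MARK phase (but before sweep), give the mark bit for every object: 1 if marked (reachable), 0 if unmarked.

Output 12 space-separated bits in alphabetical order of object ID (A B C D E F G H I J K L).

Roots: D E F
Mark D: refs=K null E, marked=D
Mark E: refs=L D, marked=D E
Mark F: refs=K F null, marked=D E F
Mark K: refs=K, marked=D E F K
Mark L: refs=L, marked=D E F K L
Unmarked (collected): A B C G H I J

Answer: 0 0 0 1 1 1 0 0 0 0 1 1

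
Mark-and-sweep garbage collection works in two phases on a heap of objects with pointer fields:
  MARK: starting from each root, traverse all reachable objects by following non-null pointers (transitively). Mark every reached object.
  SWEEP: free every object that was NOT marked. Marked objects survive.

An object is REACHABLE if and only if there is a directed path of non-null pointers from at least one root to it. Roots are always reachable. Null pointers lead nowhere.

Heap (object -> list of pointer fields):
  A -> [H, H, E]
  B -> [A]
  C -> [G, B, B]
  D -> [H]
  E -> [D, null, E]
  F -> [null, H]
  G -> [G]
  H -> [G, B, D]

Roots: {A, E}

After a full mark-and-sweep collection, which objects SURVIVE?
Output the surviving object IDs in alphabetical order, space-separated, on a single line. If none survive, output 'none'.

Answer: A B D E G H

Derivation:
Roots: A E
Mark A: refs=H H E, marked=A
Mark E: refs=D null E, marked=A E
Mark H: refs=G B D, marked=A E H
Mark D: refs=H, marked=A D E H
Mark G: refs=G, marked=A D E G H
Mark B: refs=A, marked=A B D E G H
Unmarked (collected): C F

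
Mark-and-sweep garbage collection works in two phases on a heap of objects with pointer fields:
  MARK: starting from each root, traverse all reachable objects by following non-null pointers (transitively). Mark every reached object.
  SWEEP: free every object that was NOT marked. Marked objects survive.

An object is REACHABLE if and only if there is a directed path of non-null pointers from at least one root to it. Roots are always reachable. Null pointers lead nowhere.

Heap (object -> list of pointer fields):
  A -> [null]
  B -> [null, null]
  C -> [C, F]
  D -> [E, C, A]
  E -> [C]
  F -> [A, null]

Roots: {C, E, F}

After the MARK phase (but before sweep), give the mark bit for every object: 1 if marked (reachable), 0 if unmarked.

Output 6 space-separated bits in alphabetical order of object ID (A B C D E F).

Answer: 1 0 1 0 1 1

Derivation:
Roots: C E F
Mark C: refs=C F, marked=C
Mark E: refs=C, marked=C E
Mark F: refs=A null, marked=C E F
Mark A: refs=null, marked=A C E F
Unmarked (collected): B D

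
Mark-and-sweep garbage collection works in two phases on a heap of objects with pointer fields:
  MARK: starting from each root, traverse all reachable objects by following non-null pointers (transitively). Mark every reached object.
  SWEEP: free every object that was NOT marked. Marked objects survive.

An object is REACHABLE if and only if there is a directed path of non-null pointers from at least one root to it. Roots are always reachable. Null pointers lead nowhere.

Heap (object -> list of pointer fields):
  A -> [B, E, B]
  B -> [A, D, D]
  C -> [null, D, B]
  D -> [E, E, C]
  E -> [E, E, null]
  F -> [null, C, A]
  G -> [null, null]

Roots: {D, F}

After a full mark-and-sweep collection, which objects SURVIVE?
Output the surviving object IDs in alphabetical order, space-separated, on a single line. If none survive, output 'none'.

Answer: A B C D E F

Derivation:
Roots: D F
Mark D: refs=E E C, marked=D
Mark F: refs=null C A, marked=D F
Mark E: refs=E E null, marked=D E F
Mark C: refs=null D B, marked=C D E F
Mark A: refs=B E B, marked=A C D E F
Mark B: refs=A D D, marked=A B C D E F
Unmarked (collected): G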